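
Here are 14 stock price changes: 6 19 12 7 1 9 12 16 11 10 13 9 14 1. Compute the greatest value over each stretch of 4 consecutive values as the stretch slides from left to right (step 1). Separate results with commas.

(6, 19, 12, 7) → max 19
(19, 12, 7, 1) → max 19
(12, 7, 1, 9) → max 12
(7, 1, 9, 12) → max 12
(1, 9, 12, 16) → max 16
(9, 12, 16, 11) → max 16
(12, 16, 11, 10) → max 16
(16, 11, 10, 13) → max 16
(11, 10, 13, 9) → max 13
(10, 13, 9, 14) → max 14
(13, 9, 14, 1) → max 14

19, 19, 12, 12, 16, 16, 16, 16, 13, 14, 14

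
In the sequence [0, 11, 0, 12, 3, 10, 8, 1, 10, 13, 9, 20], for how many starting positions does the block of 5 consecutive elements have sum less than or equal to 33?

[0, 11, 0, 12, 3] → sum 26  ≤ 33 ✓
[11, 0, 12, 3, 10] → sum 36
[0, 12, 3, 10, 8] → sum 33  ≤ 33 ✓
[12, 3, 10, 8, 1] → sum 34
[3, 10, 8, 1, 10] → sum 32  ≤ 33 ✓
[10, 8, 1, 10, 13] → sum 42
[8, 1, 10, 13, 9] → sum 41
[1, 10, 13, 9, 20] → sum 53
3 windows satisfy the condition.

3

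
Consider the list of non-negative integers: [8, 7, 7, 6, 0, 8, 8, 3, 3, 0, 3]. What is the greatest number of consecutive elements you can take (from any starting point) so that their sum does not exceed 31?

8

Extend to the right; shrink from the left whenever the sum exceeds 31:
→ 8: sum 8, len 1
→ 7: sum 15, len 2
→ 7: sum 22, len 3
→ 6: sum 28, len 4
→ 0: sum 28, len 5
→ 8 (dropped 8): sum 28, len 5
→ 8 (dropped 7): sum 29, len 5
→ 3 (dropped 7): sum 25, len 5
→ 3: sum 28, len 6
→ 0: sum 28, len 7
→ 3: sum 31, len 8
Longest length seen: 8.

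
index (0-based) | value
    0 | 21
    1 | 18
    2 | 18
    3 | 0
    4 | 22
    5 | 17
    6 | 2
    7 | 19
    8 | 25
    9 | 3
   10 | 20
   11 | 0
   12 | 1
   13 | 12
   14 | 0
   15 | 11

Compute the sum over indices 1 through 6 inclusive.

77

Elements at indices 1..6: 18, 18, 0, 22, 17, 2
sum(18, 18, 0, 22, 17, 2) = 77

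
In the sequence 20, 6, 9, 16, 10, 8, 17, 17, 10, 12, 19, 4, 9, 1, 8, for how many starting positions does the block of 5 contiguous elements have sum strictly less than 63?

8

(20, 6, 9, 16, 10) → sum 61  < 63 ✓
(6, 9, 16, 10, 8) → sum 49  < 63 ✓
(9, 16, 10, 8, 17) → sum 60  < 63 ✓
(16, 10, 8, 17, 17) → sum 68
(10, 8, 17, 17, 10) → sum 62  < 63 ✓
(8, 17, 17, 10, 12) → sum 64
(17, 17, 10, 12, 19) → sum 75
(17, 10, 12, 19, 4) → sum 62  < 63 ✓
(10, 12, 19, 4, 9) → sum 54  < 63 ✓
(12, 19, 4, 9, 1) → sum 45  < 63 ✓
(19, 4, 9, 1, 8) → sum 41  < 63 ✓
8 windows satisfy the condition.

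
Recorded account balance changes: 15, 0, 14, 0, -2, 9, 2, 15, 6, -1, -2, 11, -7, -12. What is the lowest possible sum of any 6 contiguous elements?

Each size-6 window and its sum:
(15, 0, 14, 0, -2, 9) → sum 36
(0, 14, 0, -2, 9, 2) → sum 23
(14, 0, -2, 9, 2, 15) → sum 38
(0, -2, 9, 2, 15, 6) → sum 30
(-2, 9, 2, 15, 6, -1) → sum 29
(9, 2, 15, 6, -1, -2) → sum 29
(2, 15, 6, -1, -2, 11) → sum 31
(15, 6, -1, -2, 11, -7) → sum 22
(6, -1, -2, 11, -7, -12) → sum -5
Lowest of these is -5.

-5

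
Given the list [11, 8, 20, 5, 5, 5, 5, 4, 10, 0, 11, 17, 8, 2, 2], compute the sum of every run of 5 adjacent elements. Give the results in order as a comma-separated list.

49, 43, 40, 24, 29, 24, 30, 42, 46, 38, 40

[11, 8, 20, 5, 5] → sum 49
[8, 20, 5, 5, 5] → sum 43
[20, 5, 5, 5, 5] → sum 40
[5, 5, 5, 5, 4] → sum 24
[5, 5, 5, 4, 10] → sum 29
[5, 5, 4, 10, 0] → sum 24
[5, 4, 10, 0, 11] → sum 30
[4, 10, 0, 11, 17] → sum 42
[10, 0, 11, 17, 8] → sum 46
[0, 11, 17, 8, 2] → sum 38
[11, 17, 8, 2, 2] → sum 40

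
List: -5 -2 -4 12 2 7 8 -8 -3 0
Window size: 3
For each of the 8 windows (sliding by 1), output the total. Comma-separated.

Sliding a size-3 window across the 10 values:
[-5, -2, -4] → sum -11
[-2, -4, 12] → sum 6
[-4, 12, 2] → sum 10
[12, 2, 7] → sum 21
[2, 7, 8] → sum 17
[7, 8, -8] → sum 7
[8, -8, -3] → sum -3
[-8, -3, 0] → sum -11

-11, 6, 10, 21, 17, 7, -3, -11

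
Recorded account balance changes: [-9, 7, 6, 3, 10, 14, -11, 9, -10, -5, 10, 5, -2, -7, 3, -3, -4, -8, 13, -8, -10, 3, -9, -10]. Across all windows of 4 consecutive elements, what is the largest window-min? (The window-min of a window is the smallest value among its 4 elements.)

Each size-4 window and its min:
(-9, 7, 6, 3) → min -9
(7, 6, 3, 10) → min 3
(6, 3, 10, 14) → min 3
(3, 10, 14, -11) → min -11
(10, 14, -11, 9) → min -11
(14, -11, 9, -10) → min -11
(-11, 9, -10, -5) → min -11
(9, -10, -5, 10) → min -10
(-10, -5, 10, 5) → min -10
(-5, 10, 5, -2) → min -5
(10, 5, -2, -7) → min -7
(5, -2, -7, 3) → min -7
(-2, -7, 3, -3) → min -7
(-7, 3, -3, -4) → min -7
(3, -3, -4, -8) → min -8
(-3, -4, -8, 13) → min -8
(-4, -8, 13, -8) → min -8
(-8, 13, -8, -10) → min -10
(13, -8, -10, 3) → min -10
(-8, -10, 3, -9) → min -10
(-10, 3, -9, -10) → min -10
Largest of these is 3.

3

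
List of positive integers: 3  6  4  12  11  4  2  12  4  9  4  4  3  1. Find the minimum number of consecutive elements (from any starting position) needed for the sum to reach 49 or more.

add 3: running sum 3 < 49
add 6: running sum 9 < 49
add 4: running sum 13 < 49
add 12: running sum 25 < 49
add 11: running sum 36 < 49
add 4: running sum 40 < 49
add 2: running sum 42 < 49
end 7: [6, 4, 12, 11, 4, 2, 12] sum 51, len 7
end 8: [4, 12, 11, 4, 2, 12, 4] sum 49, len 7
end 9: [12, 11, 4, 2, 12, 4, 9] sum 54, len 7
end 10: [12, 11, 4, 2, 12, 4, 9, 4] sum 58, len 8
end 11: [11, 4, 2, 12, 4, 9, 4, 4] sum 50, len 8
end 12: [11, 4, 2, 12, 4, 9, 4, 4, 3] sum 53, len 9
end 13: [11, 4, 2, 12, 4, 9, 4, 4, 3, 1] sum 54, len 10
Shortest qualifying length: 7.

7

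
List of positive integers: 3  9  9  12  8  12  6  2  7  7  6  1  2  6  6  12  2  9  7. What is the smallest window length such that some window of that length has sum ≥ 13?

2

Extend right; whenever the sum reaches 13, record the length and shrink from the left:
add 3: running sum 3 < 13
add 9: running sum 12 < 13
end 2: [9, 9] sum 18, len 2
end 3: [9, 12] sum 21, len 2
end 4: [12, 8] sum 20, len 2
end 5: [8, 12] sum 20, len 2
end 6: [12, 6] sum 18, len 2
end 7: [12, 6, 2] sum 20, len 3
end 8: [6, 2, 7] sum 15, len 3
end 9: [7, 7] sum 14, len 2
end 10: [7, 6] sum 13, len 2
end 11: [7, 6, 1] sum 14, len 3
end 12: [7, 6, 1, 2] sum 16, len 4
end 13: [6, 1, 2, 6] sum 15, len 4
end 14: [2, 6, 6] sum 14, len 3
end 15: [6, 12] sum 18, len 2
end 16: [12, 2] sum 14, len 2
end 17: [12, 2, 9] sum 23, len 3
end 18: [9, 7] sum 16, len 2
Shortest qualifying length: 2.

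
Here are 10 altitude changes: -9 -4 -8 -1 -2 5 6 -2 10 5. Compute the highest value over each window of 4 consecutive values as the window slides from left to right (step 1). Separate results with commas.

-1, -1, 5, 6, 6, 10, 10

-9 -4 -8 -1 → max -1
-4 -8 -1 -2 → max -1
-8 -1 -2 5 → max 5
-1 -2 5 6 → max 6
-2 5 6 -2 → max 6
5 6 -2 10 → max 10
6 -2 10 5 → max 10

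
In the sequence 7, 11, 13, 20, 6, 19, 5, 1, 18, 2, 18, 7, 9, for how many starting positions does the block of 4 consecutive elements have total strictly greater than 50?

(7, 11, 13, 20) → sum 51  > 50 ✓
(11, 13, 20, 6) → sum 50
(13, 20, 6, 19) → sum 58  > 50 ✓
(20, 6, 19, 5) → sum 50
(6, 19, 5, 1) → sum 31
(19, 5, 1, 18) → sum 43
(5, 1, 18, 2) → sum 26
(1, 18, 2, 18) → sum 39
(18, 2, 18, 7) → sum 45
(2, 18, 7, 9) → sum 36
2 windows satisfy the condition.

2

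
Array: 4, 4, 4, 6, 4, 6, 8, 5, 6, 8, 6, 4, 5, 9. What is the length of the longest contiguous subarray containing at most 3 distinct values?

7

Extend right; when distinct count exceeds 3, shrink from the left:
add 4: window [4] (1 distinct), len 1
add 4: window [4, 4] (1 distinct), len 2
add 4: window [4, 4, 4] (1 distinct), len 3
add 6: window [4, 4, 4, 6] (2 distinct), len 4
add 4: window [4, 4, 4, 6, 4] (2 distinct), len 5
add 6: window [4, 4, 4, 6, 4, 6] (2 distinct), len 6
add 8: window [4, 4, 4, 6, 4, 6, 8] (3 distinct), len 7
add 5: window [6, 8, 5] (3 distinct), len 3
add 6: window [6, 8, 5, 6] (3 distinct), len 4
add 8: window [6, 8, 5, 6, 8] (3 distinct), len 5
add 6: window [6, 8, 5, 6, 8, 6] (3 distinct), len 6
add 4: window [6, 8, 6, 4] (3 distinct), len 4
add 5: window [6, 4, 5] (3 distinct), len 3
add 9: window [4, 5, 9] (3 distinct), len 3
Longest length with ≤3 distinct: 7.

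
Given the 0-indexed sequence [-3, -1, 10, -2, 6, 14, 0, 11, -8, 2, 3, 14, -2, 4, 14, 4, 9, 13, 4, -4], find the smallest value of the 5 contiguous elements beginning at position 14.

4

Elements at indices 14..18: 14, 4, 9, 13, 4
min(14, 4, 9, 13, 4) = 4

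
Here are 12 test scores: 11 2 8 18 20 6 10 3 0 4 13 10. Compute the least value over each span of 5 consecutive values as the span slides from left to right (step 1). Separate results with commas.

(11, 2, 8, 18, 20) → min 2
(2, 8, 18, 20, 6) → min 2
(8, 18, 20, 6, 10) → min 6
(18, 20, 6, 10, 3) → min 3
(20, 6, 10, 3, 0) → min 0
(6, 10, 3, 0, 4) → min 0
(10, 3, 0, 4, 13) → min 0
(3, 0, 4, 13, 10) → min 0

2, 2, 6, 3, 0, 0, 0, 0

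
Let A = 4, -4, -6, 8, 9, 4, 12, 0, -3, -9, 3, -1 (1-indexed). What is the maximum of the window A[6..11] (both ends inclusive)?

Elements at indices 6..11: 4, 12, 0, -3, -9, 3
max(4, 12, 0, -3, -9, 3) = 12

12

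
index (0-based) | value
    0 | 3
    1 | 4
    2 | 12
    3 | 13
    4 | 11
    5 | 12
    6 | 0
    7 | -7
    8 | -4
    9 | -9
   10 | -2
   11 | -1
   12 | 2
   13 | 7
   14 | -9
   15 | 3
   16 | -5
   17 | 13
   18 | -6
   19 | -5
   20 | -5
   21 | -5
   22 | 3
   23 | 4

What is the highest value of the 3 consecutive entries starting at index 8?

Elements at indices 8..10: -4, -9, -2
max(-4, -9, -2) = -2

-2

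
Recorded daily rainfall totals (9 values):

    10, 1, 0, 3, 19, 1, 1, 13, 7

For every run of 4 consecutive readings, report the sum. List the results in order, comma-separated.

14, 23, 23, 24, 34, 22

Sliding a size-4 window across the 9 values:
(10, 1, 0, 3) → sum 14
(1, 0, 3, 19) → sum 23
(0, 3, 19, 1) → sum 23
(3, 19, 1, 1) → sum 24
(19, 1, 1, 13) → sum 34
(1, 1, 13, 7) → sum 22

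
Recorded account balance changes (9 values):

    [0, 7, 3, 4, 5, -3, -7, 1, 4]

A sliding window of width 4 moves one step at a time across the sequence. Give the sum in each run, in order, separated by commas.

Sliding a size-4 window across the 9 values:
[0, 7, 3, 4] → sum 14
[7, 3, 4, 5] → sum 19
[3, 4, 5, -3] → sum 9
[4, 5, -3, -7] → sum -1
[5, -3, -7, 1] → sum -4
[-3, -7, 1, 4] → sum -5

14, 19, 9, -1, -4, -5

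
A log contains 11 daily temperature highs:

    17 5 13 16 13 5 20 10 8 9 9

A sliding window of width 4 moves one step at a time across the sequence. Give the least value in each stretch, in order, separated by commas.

5, 5, 5, 5, 5, 5, 8, 8

17 5 13 16 → min 5
5 13 16 13 → min 5
13 16 13 5 → min 5
16 13 5 20 → min 5
13 5 20 10 → min 5
5 20 10 8 → min 5
20 10 8 9 → min 8
10 8 9 9 → min 8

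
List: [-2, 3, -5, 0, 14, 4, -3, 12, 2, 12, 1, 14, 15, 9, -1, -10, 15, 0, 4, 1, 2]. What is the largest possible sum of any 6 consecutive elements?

56

[-2, 3, -5, 0, 14, 4] → sum 14
[3, -5, 0, 14, 4, -3] → sum 13
[-5, 0, 14, 4, -3, 12] → sum 22
[0, 14, 4, -3, 12, 2] → sum 29
[14, 4, -3, 12, 2, 12] → sum 41
[4, -3, 12, 2, 12, 1] → sum 28
[-3, 12, 2, 12, 1, 14] → sum 38
[12, 2, 12, 1, 14, 15] → sum 56
[2, 12, 1, 14, 15, 9] → sum 53
[12, 1, 14, 15, 9, -1] → sum 50
[1, 14, 15, 9, -1, -10] → sum 28
[14, 15, 9, -1, -10, 15] → sum 42
[15, 9, -1, -10, 15, 0] → sum 28
[9, -1, -10, 15, 0, 4] → sum 17
[-1, -10, 15, 0, 4, 1] → sum 9
[-10, 15, 0, 4, 1, 2] → sum 12
Largest of these is 56.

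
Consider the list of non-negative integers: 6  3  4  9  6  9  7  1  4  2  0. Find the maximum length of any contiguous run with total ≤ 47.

10

Extend to the right; shrink from the left whenever the sum exceeds 47:
add 6: [6] sum 6, len 1
add 3: [6, 3] sum 9, len 2
add 4: [6, 3, 4] sum 13, len 3
add 9: [6, 3, 4, 9] sum 22, len 4
add 6: [6, 3, 4, 9, 6] sum 28, len 5
add 9: [6, 3, 4, 9, 6, 9] sum 37, len 6
add 7: [6, 3, 4, 9, 6, 9, 7] sum 44, len 7
add 1: [6, 3, 4, 9, 6, 9, 7, 1] sum 45, len 8
add 4: [3, 4, 9, 6, 9, 7, 1, 4] sum 43, len 8
add 2: [3, 4, 9, 6, 9, 7, 1, 4, 2] sum 45, len 9
add 0: [3, 4, 9, 6, 9, 7, 1, 4, 2, 0] sum 45, len 10
Longest length seen: 10.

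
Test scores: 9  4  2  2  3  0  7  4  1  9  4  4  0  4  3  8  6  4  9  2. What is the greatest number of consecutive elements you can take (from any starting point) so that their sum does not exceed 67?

17

[9] sum 9 len 1
[9, 4] sum 13 len 2
[9, 4, 2] sum 15 len 3
[9, 4, 2, 2] sum 17 len 4
[9, 4, 2, 2, 3] sum 20 len 5
[9, 4, 2, 2, 3, 0] sum 20 len 6
[9, 4, 2, 2, 3, 0, 7] sum 27 len 7
[9, 4, 2, 2, 3, 0, 7, 4] sum 31 len 8
[9, 4, 2, 2, 3, 0, 7, 4, 1] sum 32 len 9
[9, 4, 2, 2, 3, 0, 7, 4, 1, 9] sum 41 len 10
[9, 4, 2, 2, 3, 0, 7, 4, 1, 9, 4] sum 45 len 11
[9, 4, 2, 2, 3, 0, 7, 4, 1, 9, 4, 4] sum 49 len 12
[9, 4, 2, 2, 3, 0, 7, 4, 1, 9, 4, 4, 0] sum 49 len 13
[9, 4, 2, 2, 3, 0, 7, 4, 1, 9, 4, 4, 0, 4] sum 53 len 14
[9, 4, 2, 2, 3, 0, 7, 4, 1, 9, 4, 4, 0, 4, 3] sum 56 len 15
[9, 4, 2, 2, 3, 0, 7, 4, 1, 9, 4, 4, 0, 4, 3, 8] sum 64 len 16
[4, 2, 2, 3, 0, 7, 4, 1, 9, 4, 4, 0, 4, 3, 8, 6] sum 61 len 16
[4, 2, 2, 3, 0, 7, 4, 1, 9, 4, 4, 0, 4, 3, 8, 6, 4] sum 65 len 17
[3, 0, 7, 4, 1, 9, 4, 4, 0, 4, 3, 8, 6, 4, 9] sum 66 len 15
[0, 7, 4, 1, 9, 4, 4, 0, 4, 3, 8, 6, 4, 9, 2] sum 65 len 15
Longest length seen: 17.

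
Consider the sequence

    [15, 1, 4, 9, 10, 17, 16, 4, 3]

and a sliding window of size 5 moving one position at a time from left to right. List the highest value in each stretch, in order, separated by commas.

15, 17, 17, 17, 17

15 1 4 9 10 → max 15
1 4 9 10 17 → max 17
4 9 10 17 16 → max 17
9 10 17 16 4 → max 17
10 17 16 4 3 → max 17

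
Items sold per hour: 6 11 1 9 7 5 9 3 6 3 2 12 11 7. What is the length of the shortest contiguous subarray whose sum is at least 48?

add 6: running sum 6 < 48
add 11: running sum 17 < 48
add 1: running sum 18 < 48
add 9: running sum 27 < 48
add 7: running sum 34 < 48
add 5: running sum 39 < 48
end 6: [6, 11, 1, 9, 7, 5, 9] sum 48, len 7
end 7: [6, 11, 1, 9, 7, 5, 9, 3] sum 51, len 8
end 8: [11, 1, 9, 7, 5, 9, 3, 6] sum 51, len 8
end 9: [11, 1, 9, 7, 5, 9, 3, 6, 3] sum 54, len 9
end 10: [11, 1, 9, 7, 5, 9, 3, 6, 3, 2] sum 56, len 10
end 11: [9, 7, 5, 9, 3, 6, 3, 2, 12] sum 56, len 9
end 12: [5, 9, 3, 6, 3, 2, 12, 11] sum 51, len 8
end 13: [9, 3, 6, 3, 2, 12, 11, 7] sum 53, len 8
Shortest qualifying length: 7.

7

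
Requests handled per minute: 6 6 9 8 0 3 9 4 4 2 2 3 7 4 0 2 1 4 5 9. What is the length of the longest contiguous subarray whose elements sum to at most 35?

11

Extend to the right; shrink from the left whenever the sum exceeds 35:
→ 6: sum 6, len 1
→ 6: sum 12, len 2
→ 9: sum 21, len 3
→ 8: sum 29, len 4
→ 0: sum 29, len 5
→ 3: sum 32, len 6
→ 9 (dropped 6): sum 35, len 6
→ 4 (dropped 6): sum 33, len 6
→ 4 (dropped 9): sum 28, len 6
→ 2: sum 30, len 7
→ 2: sum 32, len 8
→ 3: sum 35, len 9
→ 7 (dropped 8): sum 34, len 9
→ 4 (dropped 0, 3): sum 35, len 8
→ 0: sum 35, len 9
→ 2 (dropped 9): sum 28, len 9
→ 1: sum 29, len 10
→ 4: sum 33, len 11
→ 5 (dropped 4): sum 34, len 11
→ 9 (dropped 4, 2, 2): sum 35, len 9
Longest length seen: 11.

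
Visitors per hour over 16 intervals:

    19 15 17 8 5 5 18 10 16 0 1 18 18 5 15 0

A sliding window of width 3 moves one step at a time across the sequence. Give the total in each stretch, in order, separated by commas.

51, 40, 30, 18, 28, 33, 44, 26, 17, 19, 37, 41, 38, 20

Sliding a size-3 window across the 16 values:
(19, 15, 17) → sum 51
(15, 17, 8) → sum 40
(17, 8, 5) → sum 30
(8, 5, 5) → sum 18
(5, 5, 18) → sum 28
(5, 18, 10) → sum 33
(18, 10, 16) → sum 44
(10, 16, 0) → sum 26
(16, 0, 1) → sum 17
(0, 1, 18) → sum 19
(1, 18, 18) → sum 37
(18, 18, 5) → sum 41
(18, 5, 15) → sum 38
(5, 15, 0) → sum 20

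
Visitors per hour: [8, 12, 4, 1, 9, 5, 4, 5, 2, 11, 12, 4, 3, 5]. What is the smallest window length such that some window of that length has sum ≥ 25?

3

add 8: running sum 8 < 25
add 12: running sum 20 < 25
add 4: running sum 24 < 25
end 3: [8, 12, 4, 1] sum 25, len 4
end 4: [12, 4, 1, 9] sum 26, len 4
end 5: [12, 4, 1, 9, 5] sum 31, len 5
end 6: [12, 4, 1, 9, 5, 4] sum 35, len 6
end 7: [4, 1, 9, 5, 4, 5] sum 28, len 6
end 8: [9, 5, 4, 5, 2] sum 25, len 5
end 9: [5, 4, 5, 2, 11] sum 27, len 5
end 10: [2, 11, 12] sum 25, len 3
end 11: [11, 12, 4] sum 27, len 3
end 12: [11, 12, 4, 3] sum 30, len 4
end 13: [11, 12, 4, 3, 5] sum 35, len 5
Shortest qualifying length: 3.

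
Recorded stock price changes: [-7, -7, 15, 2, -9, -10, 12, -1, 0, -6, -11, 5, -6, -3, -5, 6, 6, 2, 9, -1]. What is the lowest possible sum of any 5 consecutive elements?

-7 -7 15 2 -9 → sum -6
-7 15 2 -9 -10 → sum -9
15 2 -9 -10 12 → sum 10
2 -9 -10 12 -1 → sum -6
-9 -10 12 -1 0 → sum -8
-10 12 -1 0 -6 → sum -5
12 -1 0 -6 -11 → sum -6
-1 0 -6 -11 5 → sum -13
0 -6 -11 5 -6 → sum -18
-6 -11 5 -6 -3 → sum -21
-11 5 -6 -3 -5 → sum -20
5 -6 -3 -5 6 → sum -3
-6 -3 -5 6 6 → sum -2
-3 -5 6 6 2 → sum 6
-5 6 6 2 9 → sum 18
6 6 2 9 -1 → sum 22
Lowest of these is -21.

-21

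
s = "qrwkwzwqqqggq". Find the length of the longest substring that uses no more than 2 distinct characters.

[q] 1 distinct, len 1
[q, r] 2 distinct, len 2
[r, w] 2 distinct, len 2
[w, k] 2 distinct, len 2
[w, k, w] 2 distinct, len 3
[w, z] 2 distinct, len 2
[w, z, w] 2 distinct, len 3
[w, q] 2 distinct, len 2
[w, q, q] 2 distinct, len 3
[w, q, q, q] 2 distinct, len 4
[q, q, q, g] 2 distinct, len 4
[q, q, q, g, g] 2 distinct, len 5
[q, q, q, g, g, q] 2 distinct, len 6
Longest length with ≤2 distinct: 6.

6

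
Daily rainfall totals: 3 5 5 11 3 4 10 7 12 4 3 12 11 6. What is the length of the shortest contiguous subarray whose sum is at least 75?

add 3: running sum 3 < 75
add 5: running sum 8 < 75
add 5: running sum 13 < 75
add 11: running sum 24 < 75
add 3: running sum 27 < 75
add 4: running sum 31 < 75
add 10: running sum 41 < 75
add 7: running sum 48 < 75
add 12: running sum 60 < 75
add 4: running sum 64 < 75
add 3: running sum 67 < 75
end 11: [5, 5, 11, 3, 4, 10, 7, 12, 4, 3, 12] sum 76, len 11
end 12: [11, 3, 4, 10, 7, 12, 4, 3, 12, 11] sum 77, len 10
end 13: [11, 3, 4, 10, 7, 12, 4, 3, 12, 11, 6] sum 83, len 11
Shortest qualifying length: 10.

10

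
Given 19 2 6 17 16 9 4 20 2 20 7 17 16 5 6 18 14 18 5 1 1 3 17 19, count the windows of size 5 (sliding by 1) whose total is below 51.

5

19 2 6 17 16 → sum 60
2 6 17 16 9 → sum 50  < 51 ✓
6 17 16 9 4 → sum 52
17 16 9 4 20 → sum 66
16 9 4 20 2 → sum 51
9 4 20 2 20 → sum 55
4 20 2 20 7 → sum 53
20 2 20 7 17 → sum 66
2 20 7 17 16 → sum 62
20 7 17 16 5 → sum 65
7 17 16 5 6 → sum 51
17 16 5 6 18 → sum 62
16 5 6 18 14 → sum 59
5 6 18 14 18 → sum 61
6 18 14 18 5 → sum 61
18 14 18 5 1 → sum 56
14 18 5 1 1 → sum 39  < 51 ✓
18 5 1 1 3 → sum 28  < 51 ✓
5 1 1 3 17 → sum 27  < 51 ✓
1 1 3 17 19 → sum 41  < 51 ✓
5 windows satisfy the condition.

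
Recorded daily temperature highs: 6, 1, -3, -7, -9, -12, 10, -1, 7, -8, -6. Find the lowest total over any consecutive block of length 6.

-24

[6, 1, -3, -7, -9, -12] → sum -24
[1, -3, -7, -9, -12, 10] → sum -20
[-3, -7, -9, -12, 10, -1] → sum -22
[-7, -9, -12, 10, -1, 7] → sum -12
[-9, -12, 10, -1, 7, -8] → sum -13
[-12, 10, -1, 7, -8, -6] → sum -10
Lowest of these is -24.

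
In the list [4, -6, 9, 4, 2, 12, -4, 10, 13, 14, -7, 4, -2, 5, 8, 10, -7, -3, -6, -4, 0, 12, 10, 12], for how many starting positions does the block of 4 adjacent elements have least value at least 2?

1

4 -6 9 4 → min -6
-6 9 4 2 → min -6
9 4 2 12 → min 2  ≥ 2 ✓
4 2 12 -4 → min -4
2 12 -4 10 → min -4
12 -4 10 13 → min -4
-4 10 13 14 → min -4
10 13 14 -7 → min -7
13 14 -7 4 → min -7
14 -7 4 -2 → min -7
-7 4 -2 5 → min -7
4 -2 5 8 → min -2
-2 5 8 10 → min -2
5 8 10 -7 → min -7
8 10 -7 -3 → min -7
10 -7 -3 -6 → min -7
-7 -3 -6 -4 → min -7
-3 -6 -4 0 → min -6
-6 -4 0 12 → min -6
-4 0 12 10 → min -4
0 12 10 12 → min 0
1 window satisfy the condition.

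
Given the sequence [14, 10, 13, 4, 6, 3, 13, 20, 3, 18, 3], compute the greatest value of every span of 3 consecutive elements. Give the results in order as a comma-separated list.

Sliding a size-3 window across the 11 values:
(14, 10, 13) → max 14
(10, 13, 4) → max 13
(13, 4, 6) → max 13
(4, 6, 3) → max 6
(6, 3, 13) → max 13
(3, 13, 20) → max 20
(13, 20, 3) → max 20
(20, 3, 18) → max 20
(3, 18, 3) → max 18

14, 13, 13, 6, 13, 20, 20, 20, 18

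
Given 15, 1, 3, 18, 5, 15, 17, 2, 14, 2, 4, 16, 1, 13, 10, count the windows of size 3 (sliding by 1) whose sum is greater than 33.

3

[15, 1, 3] → sum 19
[1, 3, 18] → sum 22
[3, 18, 5] → sum 26
[18, 5, 15] → sum 38  > 33 ✓
[5, 15, 17] → sum 37  > 33 ✓
[15, 17, 2] → sum 34  > 33 ✓
[17, 2, 14] → sum 33
[2, 14, 2] → sum 18
[14, 2, 4] → sum 20
[2, 4, 16] → sum 22
[4, 16, 1] → sum 21
[16, 1, 13] → sum 30
[1, 13, 10] → sum 24
3 windows satisfy the condition.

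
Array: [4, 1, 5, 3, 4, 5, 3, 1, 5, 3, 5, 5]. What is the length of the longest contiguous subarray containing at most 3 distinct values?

add 4: window [4] (1 distinct), len 1
add 1: window [4, 1] (2 distinct), len 2
add 5: window [4, 1, 5] (3 distinct), len 3
add 3: window [1, 5, 3] (3 distinct), len 3
add 4: window [5, 3, 4] (3 distinct), len 3
add 5: window [5, 3, 4, 5] (3 distinct), len 4
add 3: window [5, 3, 4, 5, 3] (3 distinct), len 5
add 1: window [5, 3, 1] (3 distinct), len 3
add 5: window [5, 3, 1, 5] (3 distinct), len 4
add 3: window [5, 3, 1, 5, 3] (3 distinct), len 5
add 5: window [5, 3, 1, 5, 3, 5] (3 distinct), len 6
add 5: window [5, 3, 1, 5, 3, 5, 5] (3 distinct), len 7
Longest length with ≤3 distinct: 7.

7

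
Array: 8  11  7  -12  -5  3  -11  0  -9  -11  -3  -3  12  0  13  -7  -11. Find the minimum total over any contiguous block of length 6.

[8, 11, 7, -12, -5, 3] → sum 12
[11, 7, -12, -5, 3, -11] → sum -7
[7, -12, -5, 3, -11, 0] → sum -18
[-12, -5, 3, -11, 0, -9] → sum -34
[-5, 3, -11, 0, -9, -11] → sum -33
[3, -11, 0, -9, -11, -3] → sum -31
[-11, 0, -9, -11, -3, -3] → sum -37
[0, -9, -11, -3, -3, 12] → sum -14
[-9, -11, -3, -3, 12, 0] → sum -14
[-11, -3, -3, 12, 0, 13] → sum 8
[-3, -3, 12, 0, 13, -7] → sum 12
[-3, 12, 0, 13, -7, -11] → sum 4
Minimum of these is -37.

-37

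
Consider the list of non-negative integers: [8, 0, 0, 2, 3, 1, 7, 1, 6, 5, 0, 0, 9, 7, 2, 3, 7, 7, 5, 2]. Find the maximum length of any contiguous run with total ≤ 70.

19

[8] sum 8 len 1
[8, 0] sum 8 len 2
[8, 0, 0] sum 8 len 3
[8, 0, 0, 2] sum 10 len 4
[8, 0, 0, 2, 3] sum 13 len 5
[8, 0, 0, 2, 3, 1] sum 14 len 6
[8, 0, 0, 2, 3, 1, 7] sum 21 len 7
[8, 0, 0, 2, 3, 1, 7, 1] sum 22 len 8
[8, 0, 0, 2, 3, 1, 7, 1, 6] sum 28 len 9
[8, 0, 0, 2, 3, 1, 7, 1, 6, 5] sum 33 len 10
[8, 0, 0, 2, 3, 1, 7, 1, 6, 5, 0] sum 33 len 11
[8, 0, 0, 2, 3, 1, 7, 1, 6, 5, 0, 0] sum 33 len 12
[8, 0, 0, 2, 3, 1, 7, 1, 6, 5, 0, 0, 9] sum 42 len 13
[8, 0, 0, 2, 3, 1, 7, 1, 6, 5, 0, 0, 9, 7] sum 49 len 14
[8, 0, 0, 2, 3, 1, 7, 1, 6, 5, 0, 0, 9, 7, 2] sum 51 len 15
[8, 0, 0, 2, 3, 1, 7, 1, 6, 5, 0, 0, 9, 7, 2, 3] sum 54 len 16
[8, 0, 0, 2, 3, 1, 7, 1, 6, 5, 0, 0, 9, 7, 2, 3, 7] sum 61 len 17
[8, 0, 0, 2, 3, 1, 7, 1, 6, 5, 0, 0, 9, 7, 2, 3, 7, 7] sum 68 len 18
[0, 0, 2, 3, 1, 7, 1, 6, 5, 0, 0, 9, 7, 2, 3, 7, 7, 5] sum 65 len 18
[0, 0, 2, 3, 1, 7, 1, 6, 5, 0, 0, 9, 7, 2, 3, 7, 7, 5, 2] sum 67 len 19
Longest length seen: 19.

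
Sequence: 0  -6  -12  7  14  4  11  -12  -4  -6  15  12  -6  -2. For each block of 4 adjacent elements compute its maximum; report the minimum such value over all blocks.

Each size-4 window and its max:
(0, -6, -12, 7) → max 7
(-6, -12, 7, 14) → max 14
(-12, 7, 14, 4) → max 14
(7, 14, 4, 11) → max 14
(14, 4, 11, -12) → max 14
(4, 11, -12, -4) → max 11
(11, -12, -4, -6) → max 11
(-12, -4, -6, 15) → max 15
(-4, -6, 15, 12) → max 15
(-6, 15, 12, -6) → max 15
(15, 12, -6, -2) → max 15
Minimum of these is 7.

7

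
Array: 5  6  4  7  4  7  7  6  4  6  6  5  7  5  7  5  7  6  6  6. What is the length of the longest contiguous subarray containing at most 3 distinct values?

add 5: window [5] (1 distinct), len 1
add 6: window [5, 6] (2 distinct), len 2
add 4: window [5, 6, 4] (3 distinct), len 3
add 7: window [6, 4, 7] (3 distinct), len 3
add 4: window [6, 4, 7, 4] (3 distinct), len 4
add 7: window [6, 4, 7, 4, 7] (3 distinct), len 5
add 7: window [6, 4, 7, 4, 7, 7] (3 distinct), len 6
add 6: window [6, 4, 7, 4, 7, 7, 6] (3 distinct), len 7
add 4: window [6, 4, 7, 4, 7, 7, 6, 4] (3 distinct), len 8
add 6: window [6, 4, 7, 4, 7, 7, 6, 4, 6] (3 distinct), len 9
add 6: window [6, 4, 7, 4, 7, 7, 6, 4, 6, 6] (3 distinct), len 10
add 5: window [6, 4, 6, 6, 5] (3 distinct), len 5
add 7: window [6, 6, 5, 7] (3 distinct), len 4
add 5: window [6, 6, 5, 7, 5] (3 distinct), len 5
add 7: window [6, 6, 5, 7, 5, 7] (3 distinct), len 6
add 5: window [6, 6, 5, 7, 5, 7, 5] (3 distinct), len 7
add 7: window [6, 6, 5, 7, 5, 7, 5, 7] (3 distinct), len 8
add 6: window [6, 6, 5, 7, 5, 7, 5, 7, 6] (3 distinct), len 9
add 6: window [6, 6, 5, 7, 5, 7, 5, 7, 6, 6] (3 distinct), len 10
add 6: window [6, 6, 5, 7, 5, 7, 5, 7, 6, 6, 6] (3 distinct), len 11
Longest length with ≤3 distinct: 11.

11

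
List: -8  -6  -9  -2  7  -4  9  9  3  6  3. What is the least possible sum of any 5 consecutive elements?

-18

(-8, -6, -9, -2, 7) → sum -18
(-6, -9, -2, 7, -4) → sum -14
(-9, -2, 7, -4, 9) → sum 1
(-2, 7, -4, 9, 9) → sum 19
(7, -4, 9, 9, 3) → sum 24
(-4, 9, 9, 3, 6) → sum 23
(9, 9, 3, 6, 3) → sum 30
Least of these is -18.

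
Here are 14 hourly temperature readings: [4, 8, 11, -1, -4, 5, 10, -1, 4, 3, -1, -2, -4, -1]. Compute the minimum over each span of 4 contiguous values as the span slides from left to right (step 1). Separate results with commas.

[4, 8, 11, -1] → min -1
[8, 11, -1, -4] → min -4
[11, -1, -4, 5] → min -4
[-1, -4, 5, 10] → min -4
[-4, 5, 10, -1] → min -4
[5, 10, -1, 4] → min -1
[10, -1, 4, 3] → min -1
[-1, 4, 3, -1] → min -1
[4, 3, -1, -2] → min -2
[3, -1, -2, -4] → min -4
[-1, -2, -4, -1] → min -4

-1, -4, -4, -4, -4, -1, -1, -1, -2, -4, -4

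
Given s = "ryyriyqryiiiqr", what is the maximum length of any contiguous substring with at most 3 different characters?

6

[r] 1 distinct, len 1
[r, y] 2 distinct, len 2
[r, y, y] 2 distinct, len 3
[r, y, y, r] 2 distinct, len 4
[r, y, y, r, i] 3 distinct, len 5
[r, y, y, r, i, y] 3 distinct, len 6
[i, y, q] 3 distinct, len 3
[y, q, r] 3 distinct, len 3
[y, q, r, y] 3 distinct, len 4
[r, y, i] 3 distinct, len 3
[r, y, i, i] 3 distinct, len 4
[r, y, i, i, i] 3 distinct, len 5
[y, i, i, i, q] 3 distinct, len 5
[i, i, i, q, r] 3 distinct, len 5
Longest length with ≤3 distinct: 6.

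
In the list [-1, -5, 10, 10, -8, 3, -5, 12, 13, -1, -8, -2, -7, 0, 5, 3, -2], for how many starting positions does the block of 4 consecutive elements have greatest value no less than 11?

5

-1 -5 10 10 → max 10
-5 10 10 -8 → max 10
10 10 -8 3 → max 10
10 -8 3 -5 → max 10
-8 3 -5 12 → max 12  ≥ 11 ✓
3 -5 12 13 → max 13  ≥ 11 ✓
-5 12 13 -1 → max 13  ≥ 11 ✓
12 13 -1 -8 → max 13  ≥ 11 ✓
13 -1 -8 -2 → max 13  ≥ 11 ✓
-1 -8 -2 -7 → max -1
-8 -2 -7 0 → max 0
-2 -7 0 5 → max 5
-7 0 5 3 → max 5
0 5 3 -2 → max 5
5 windows satisfy the condition.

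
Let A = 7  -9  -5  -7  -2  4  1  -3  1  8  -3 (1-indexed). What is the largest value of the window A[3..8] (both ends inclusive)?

4

Elements at indices 3..8: -5, -7, -2, 4, 1, -3
max(-5, -7, -2, 4, 1, -3) = 4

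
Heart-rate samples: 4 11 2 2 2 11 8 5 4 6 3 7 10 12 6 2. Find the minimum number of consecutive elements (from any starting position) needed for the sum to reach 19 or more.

2

Extend right; whenever the sum reaches 19, record the length and shrink from the left:
add 4: running sum 4 < 19
add 11: running sum 15 < 19
add 2: running sum 17 < 19
add 2: shortest ending here [4, 11, 2, 2] sum 19, len 4
add 2: shortest ending here [4, 11, 2, 2, 2] sum 21, len 5
add 11: shortest ending here [11, 2, 2, 2, 11] sum 28, len 5
add 8: shortest ending here [11, 8] sum 19, len 2
add 5: shortest ending here [11, 8, 5] sum 24, len 3
add 4: shortest ending here [11, 8, 5, 4] sum 28, len 4
add 6: shortest ending here [8, 5, 4, 6] sum 23, len 4
add 3: shortest ending here [8, 5, 4, 6, 3] sum 26, len 5
add 7: shortest ending here [4, 6, 3, 7] sum 20, len 4
add 10: shortest ending here [3, 7, 10] sum 20, len 3
add 12: shortest ending here [10, 12] sum 22, len 2
add 6: shortest ending here [10, 12, 6] sum 28, len 3
add 2: shortest ending here [12, 6, 2] sum 20, len 3
Shortest qualifying length: 2.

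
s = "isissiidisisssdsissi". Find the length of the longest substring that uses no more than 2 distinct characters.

[i] 1 distinct, len 1
[i, s] 2 distinct, len 2
[i, s, i] 2 distinct, len 3
[i, s, i, s] 2 distinct, len 4
[i, s, i, s, s] 2 distinct, len 5
[i, s, i, s, s, i] 2 distinct, len 6
[i, s, i, s, s, i, i] 2 distinct, len 7
[i, i, d] 2 distinct, len 3
[i, i, d, i] 2 distinct, len 4
[i, s] 2 distinct, len 2
[i, s, i] 2 distinct, len 3
[i, s, i, s] 2 distinct, len 4
[i, s, i, s, s] 2 distinct, len 5
[i, s, i, s, s, s] 2 distinct, len 6
[s, s, s, d] 2 distinct, len 4
[s, s, s, d, s] 2 distinct, len 5
[s, i] 2 distinct, len 2
[s, i, s] 2 distinct, len 3
[s, i, s, s] 2 distinct, len 4
[s, i, s, s, i] 2 distinct, len 5
Longest length with ≤2 distinct: 7.

7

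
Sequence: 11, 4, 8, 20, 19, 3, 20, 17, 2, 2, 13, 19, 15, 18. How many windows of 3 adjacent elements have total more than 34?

7

11 4 8 → sum 23
4 8 20 → sum 32
8 20 19 → sum 47  > 34 ✓
20 19 3 → sum 42  > 34 ✓
19 3 20 → sum 42  > 34 ✓
3 20 17 → sum 40  > 34 ✓
20 17 2 → sum 39  > 34 ✓
17 2 2 → sum 21
2 2 13 → sum 17
2 13 19 → sum 34
13 19 15 → sum 47  > 34 ✓
19 15 18 → sum 52  > 34 ✓
7 windows satisfy the condition.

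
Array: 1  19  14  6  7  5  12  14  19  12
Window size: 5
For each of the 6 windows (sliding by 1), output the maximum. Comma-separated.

1 19 14 6 7 → max 19
19 14 6 7 5 → max 19
14 6 7 5 12 → max 14
6 7 5 12 14 → max 14
7 5 12 14 19 → max 19
5 12 14 19 12 → max 19

19, 19, 14, 14, 19, 19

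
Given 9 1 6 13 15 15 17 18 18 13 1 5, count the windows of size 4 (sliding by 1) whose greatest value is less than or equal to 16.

[9, 1, 6, 13] → max 13  ≤ 16 ✓
[1, 6, 13, 15] → max 15  ≤ 16 ✓
[6, 13, 15, 15] → max 15  ≤ 16 ✓
[13, 15, 15, 17] → max 17
[15, 15, 17, 18] → max 18
[15, 17, 18, 18] → max 18
[17, 18, 18, 13] → max 18
[18, 18, 13, 1] → max 18
[18, 13, 1, 5] → max 18
3 windows satisfy the condition.

3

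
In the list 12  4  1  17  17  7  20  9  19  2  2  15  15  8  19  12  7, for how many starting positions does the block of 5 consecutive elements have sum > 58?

6

[12, 4, 1, 17, 17] → sum 51
[4, 1, 17, 17, 7] → sum 46
[1, 17, 17, 7, 20] → sum 62  > 58 ✓
[17, 17, 7, 20, 9] → sum 70  > 58 ✓
[17, 7, 20, 9, 19] → sum 72  > 58 ✓
[7, 20, 9, 19, 2] → sum 57
[20, 9, 19, 2, 2] → sum 52
[9, 19, 2, 2, 15] → sum 47
[19, 2, 2, 15, 15] → sum 53
[2, 2, 15, 15, 8] → sum 42
[2, 15, 15, 8, 19] → sum 59  > 58 ✓
[15, 15, 8, 19, 12] → sum 69  > 58 ✓
[15, 8, 19, 12, 7] → sum 61  > 58 ✓
6 windows satisfy the condition.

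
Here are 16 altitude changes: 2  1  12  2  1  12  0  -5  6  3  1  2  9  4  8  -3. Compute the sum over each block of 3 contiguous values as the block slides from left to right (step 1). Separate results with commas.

2 1 12 → sum 15
1 12 2 → sum 15
12 2 1 → sum 15
2 1 12 → sum 15
1 12 0 → sum 13
12 0 -5 → sum 7
0 -5 6 → sum 1
-5 6 3 → sum 4
6 3 1 → sum 10
3 1 2 → sum 6
1 2 9 → sum 12
2 9 4 → sum 15
9 4 8 → sum 21
4 8 -3 → sum 9

15, 15, 15, 15, 13, 7, 1, 4, 10, 6, 12, 15, 21, 9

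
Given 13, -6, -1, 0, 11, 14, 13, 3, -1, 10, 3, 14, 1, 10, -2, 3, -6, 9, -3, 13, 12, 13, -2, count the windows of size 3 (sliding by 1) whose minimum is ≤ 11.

(13, -6, -1) → min -6  ≤ 11 ✓
(-6, -1, 0) → min -6  ≤ 11 ✓
(-1, 0, 11) → min -1  ≤ 11 ✓
(0, 11, 14) → min 0  ≤ 11 ✓
(11, 14, 13) → min 11  ≤ 11 ✓
(14, 13, 3) → min 3  ≤ 11 ✓
(13, 3, -1) → min -1  ≤ 11 ✓
(3, -1, 10) → min -1  ≤ 11 ✓
(-1, 10, 3) → min -1  ≤ 11 ✓
(10, 3, 14) → min 3  ≤ 11 ✓
(3, 14, 1) → min 1  ≤ 11 ✓
(14, 1, 10) → min 1  ≤ 11 ✓
(1, 10, -2) → min -2  ≤ 11 ✓
(10, -2, 3) → min -2  ≤ 11 ✓
(-2, 3, -6) → min -6  ≤ 11 ✓
(3, -6, 9) → min -6  ≤ 11 ✓
(-6, 9, -3) → min -6  ≤ 11 ✓
(9, -3, 13) → min -3  ≤ 11 ✓
(-3, 13, 12) → min -3  ≤ 11 ✓
(13, 12, 13) → min 12
(12, 13, -2) → min -2  ≤ 11 ✓
20 windows satisfy the condition.

20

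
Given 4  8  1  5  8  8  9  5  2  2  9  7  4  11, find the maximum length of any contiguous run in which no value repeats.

[4] len 1
[4, 8] len 2
[4, 8, 1] len 3
[4, 8, 1, 5] len 4
[1, 5, 8] len 3
[8] len 1
[8, 9] len 2
[8, 9, 5] len 3
[8, 9, 5, 2] len 4
[2] len 1
[2, 9] len 2
[2, 9, 7] len 3
[2, 9, 7, 4] len 4
[2, 9, 7, 4, 11] len 5
Longest all-distinct length: 5.

5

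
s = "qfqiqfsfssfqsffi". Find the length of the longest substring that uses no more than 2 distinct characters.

6

[q] 1 distinct, len 1
[q, f] 2 distinct, len 2
[q, f, q] 2 distinct, len 3
[q, i] 2 distinct, len 2
[q, i, q] 2 distinct, len 3
[q, f] 2 distinct, len 2
[f, s] 2 distinct, len 2
[f, s, f] 2 distinct, len 3
[f, s, f, s] 2 distinct, len 4
[f, s, f, s, s] 2 distinct, len 5
[f, s, f, s, s, f] 2 distinct, len 6
[f, q] 2 distinct, len 2
[q, s] 2 distinct, len 2
[s, f] 2 distinct, len 2
[s, f, f] 2 distinct, len 3
[f, f, i] 2 distinct, len 3
Longest length with ≤2 distinct: 6.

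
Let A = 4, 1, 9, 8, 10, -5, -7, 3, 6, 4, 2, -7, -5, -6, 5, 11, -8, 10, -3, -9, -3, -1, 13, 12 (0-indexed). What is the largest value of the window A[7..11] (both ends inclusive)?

Elements at indices 7..11: 3, 6, 4, 2, -7
max(3, 6, 4, 2, -7) = 6

6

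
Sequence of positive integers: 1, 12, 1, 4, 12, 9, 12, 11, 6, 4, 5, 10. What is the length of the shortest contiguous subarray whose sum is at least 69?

8

add 1: running sum 1 < 69
add 12: running sum 13 < 69
add 1: running sum 14 < 69
add 4: running sum 18 < 69
add 12: running sum 30 < 69
add 9: running sum 39 < 69
add 12: running sum 51 < 69
add 11: running sum 62 < 69
add 6: running sum 68 < 69
end 9: [12, 1, 4, 12, 9, 12, 11, 6, 4] sum 71, len 9
end 10: [12, 1, 4, 12, 9, 12, 11, 6, 4, 5] sum 76, len 10
end 11: [12, 9, 12, 11, 6, 4, 5, 10] sum 69, len 8
Shortest qualifying length: 8.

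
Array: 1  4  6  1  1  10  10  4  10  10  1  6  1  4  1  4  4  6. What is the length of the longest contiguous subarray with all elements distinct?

[1] len 1
[1, 4] len 2
[1, 4, 6] len 3
[4, 6, 1] len 3
[1] len 1
[1, 10] len 2
[10] len 1
[10, 4] len 2
[4, 10] len 2
[10] len 1
[10, 1] len 2
[10, 1, 6] len 3
[6, 1] len 2
[6, 1, 4] len 3
[4, 1] len 2
[1, 4] len 2
[4] len 1
[4, 6] len 2
Longest all-distinct length: 3.

3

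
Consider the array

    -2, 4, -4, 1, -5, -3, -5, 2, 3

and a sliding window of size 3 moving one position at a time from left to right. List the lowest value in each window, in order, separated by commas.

Sliding a size-3 window across the 9 values:
-2 4 -4 → min -4
4 -4 1 → min -4
-4 1 -5 → min -5
1 -5 -3 → min -5
-5 -3 -5 → min -5
-3 -5 2 → min -5
-5 2 3 → min -5

-4, -4, -5, -5, -5, -5, -5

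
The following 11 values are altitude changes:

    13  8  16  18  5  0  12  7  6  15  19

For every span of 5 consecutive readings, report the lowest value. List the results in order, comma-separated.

5, 0, 0, 0, 0, 0, 6

Sliding a size-5 window across the 11 values:
(13, 8, 16, 18, 5) → min 5
(8, 16, 18, 5, 0) → min 0
(16, 18, 5, 0, 12) → min 0
(18, 5, 0, 12, 7) → min 0
(5, 0, 12, 7, 6) → min 0
(0, 12, 7, 6, 15) → min 0
(12, 7, 6, 15, 19) → min 6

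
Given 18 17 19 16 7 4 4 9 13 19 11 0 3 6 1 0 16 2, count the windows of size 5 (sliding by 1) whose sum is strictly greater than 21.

12

18 17 19 16 7 → sum 77  > 21 ✓
17 19 16 7 4 → sum 63  > 21 ✓
19 16 7 4 4 → sum 50  > 21 ✓
16 7 4 4 9 → sum 40  > 21 ✓
7 4 4 9 13 → sum 37  > 21 ✓
4 4 9 13 19 → sum 49  > 21 ✓
4 9 13 19 11 → sum 56  > 21 ✓
9 13 19 11 0 → sum 52  > 21 ✓
13 19 11 0 3 → sum 46  > 21 ✓
19 11 0 3 6 → sum 39  > 21 ✓
11 0 3 6 1 → sum 21
0 3 6 1 0 → sum 10
3 6 1 0 16 → sum 26  > 21 ✓
6 1 0 16 2 → sum 25  > 21 ✓
12 windows satisfy the condition.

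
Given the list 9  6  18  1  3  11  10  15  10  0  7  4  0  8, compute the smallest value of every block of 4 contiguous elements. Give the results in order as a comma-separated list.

9 6 18 1 → min 1
6 18 1 3 → min 1
18 1 3 11 → min 1
1 3 11 10 → min 1
3 11 10 15 → min 3
11 10 15 10 → min 10
10 15 10 0 → min 0
15 10 0 7 → min 0
10 0 7 4 → min 0
0 7 4 0 → min 0
7 4 0 8 → min 0

1, 1, 1, 1, 3, 10, 0, 0, 0, 0, 0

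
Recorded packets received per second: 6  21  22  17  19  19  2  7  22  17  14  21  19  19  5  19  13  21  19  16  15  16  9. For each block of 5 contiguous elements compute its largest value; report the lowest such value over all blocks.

(6, 21, 22, 17, 19) → max 22
(21, 22, 17, 19, 19) → max 22
(22, 17, 19, 19, 2) → max 22
(17, 19, 19, 2, 7) → max 19
(19, 19, 2, 7, 22) → max 22
(19, 2, 7, 22, 17) → max 22
(2, 7, 22, 17, 14) → max 22
(7, 22, 17, 14, 21) → max 22
(22, 17, 14, 21, 19) → max 22
(17, 14, 21, 19, 19) → max 21
(14, 21, 19, 19, 5) → max 21
(21, 19, 19, 5, 19) → max 21
(19, 19, 5, 19, 13) → max 19
(19, 5, 19, 13, 21) → max 21
(5, 19, 13, 21, 19) → max 21
(19, 13, 21, 19, 16) → max 21
(13, 21, 19, 16, 15) → max 21
(21, 19, 16, 15, 16) → max 21
(19, 16, 15, 16, 9) → max 19
Lowest of these is 19.

19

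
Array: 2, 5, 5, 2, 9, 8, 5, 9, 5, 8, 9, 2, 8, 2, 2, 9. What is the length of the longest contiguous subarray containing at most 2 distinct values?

4

add 2: window [2] (1 distinct), len 1
add 5: window [2, 5] (2 distinct), len 2
add 5: window [2, 5, 5] (2 distinct), len 3
add 2: window [2, 5, 5, 2] (2 distinct), len 4
add 9: window [2, 9] (2 distinct), len 2
add 8: window [9, 8] (2 distinct), len 2
add 5: window [8, 5] (2 distinct), len 2
add 9: window [5, 9] (2 distinct), len 2
add 5: window [5, 9, 5] (2 distinct), len 3
add 8: window [5, 8] (2 distinct), len 2
add 9: window [8, 9] (2 distinct), len 2
add 2: window [9, 2] (2 distinct), len 2
add 8: window [2, 8] (2 distinct), len 2
add 2: window [2, 8, 2] (2 distinct), len 3
add 2: window [2, 8, 2, 2] (2 distinct), len 4
add 9: window [2, 2, 9] (2 distinct), len 3
Longest length with ≤2 distinct: 4.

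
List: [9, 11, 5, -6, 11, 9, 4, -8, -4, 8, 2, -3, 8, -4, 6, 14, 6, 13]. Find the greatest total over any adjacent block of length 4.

Each size-4 window and its sum:
9 11 5 -6 → sum 19
11 5 -6 11 → sum 21
5 -6 11 9 → sum 19
-6 11 9 4 → sum 18
11 9 4 -8 → sum 16
9 4 -8 -4 → sum 1
4 -8 -4 8 → sum 0
-8 -4 8 2 → sum -2
-4 8 2 -3 → sum 3
8 2 -3 8 → sum 15
2 -3 8 -4 → sum 3
-3 8 -4 6 → sum 7
8 -4 6 14 → sum 24
-4 6 14 6 → sum 22
6 14 6 13 → sum 39
Greatest of these is 39.

39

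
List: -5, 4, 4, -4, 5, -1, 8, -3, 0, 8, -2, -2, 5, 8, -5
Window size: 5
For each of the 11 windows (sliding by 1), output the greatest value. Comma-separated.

[-5, 4, 4, -4, 5] → max 5
[4, 4, -4, 5, -1] → max 5
[4, -4, 5, -1, 8] → max 8
[-4, 5, -1, 8, -3] → max 8
[5, -1, 8, -3, 0] → max 8
[-1, 8, -3, 0, 8] → max 8
[8, -3, 0, 8, -2] → max 8
[-3, 0, 8, -2, -2] → max 8
[0, 8, -2, -2, 5] → max 8
[8, -2, -2, 5, 8] → max 8
[-2, -2, 5, 8, -5] → max 8

5, 5, 8, 8, 8, 8, 8, 8, 8, 8, 8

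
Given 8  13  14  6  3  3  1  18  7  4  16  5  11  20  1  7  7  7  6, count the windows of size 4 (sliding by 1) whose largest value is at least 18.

8

[8, 13, 14, 6] → max 14
[13, 14, 6, 3] → max 14
[14, 6, 3, 3] → max 14
[6, 3, 3, 1] → max 6
[3, 3, 1, 18] → max 18  ≥ 18 ✓
[3, 1, 18, 7] → max 18  ≥ 18 ✓
[1, 18, 7, 4] → max 18  ≥ 18 ✓
[18, 7, 4, 16] → max 18  ≥ 18 ✓
[7, 4, 16, 5] → max 16
[4, 16, 5, 11] → max 16
[16, 5, 11, 20] → max 20  ≥ 18 ✓
[5, 11, 20, 1] → max 20  ≥ 18 ✓
[11, 20, 1, 7] → max 20  ≥ 18 ✓
[20, 1, 7, 7] → max 20  ≥ 18 ✓
[1, 7, 7, 7] → max 7
[7, 7, 7, 6] → max 7
8 windows satisfy the condition.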